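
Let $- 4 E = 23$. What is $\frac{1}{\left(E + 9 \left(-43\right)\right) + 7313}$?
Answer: $\frac{4}{27681} \approx 0.0001445$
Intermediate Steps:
$E = - \frac{23}{4}$ ($E = \left(- \frac{1}{4}\right) 23 = - \frac{23}{4} \approx -5.75$)
$\frac{1}{\left(E + 9 \left(-43\right)\right) + 7313} = \frac{1}{\left(- \frac{23}{4} + 9 \left(-43\right)\right) + 7313} = \frac{1}{\left(- \frac{23}{4} - 387\right) + 7313} = \frac{1}{- \frac{1571}{4} + 7313} = \frac{1}{\frac{27681}{4}} = \frac{4}{27681}$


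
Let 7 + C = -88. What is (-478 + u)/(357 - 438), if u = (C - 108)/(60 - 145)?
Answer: 40427/6885 ≈ 5.8717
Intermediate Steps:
C = -95 (C = -7 - 88 = -95)
u = 203/85 (u = (-95 - 108)/(60 - 145) = -203/(-85) = -203*(-1/85) = 203/85 ≈ 2.3882)
(-478 + u)/(357 - 438) = (-478 + 203/85)/(357 - 438) = -40427/85/(-81) = -40427/85*(-1/81) = 40427/6885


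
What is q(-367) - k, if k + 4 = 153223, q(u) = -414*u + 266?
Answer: -1015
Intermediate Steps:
q(u) = 266 - 414*u
k = 153219 (k = -4 + 153223 = 153219)
q(-367) - k = (266 - 414*(-367)) - 1*153219 = (266 + 151938) - 153219 = 152204 - 153219 = -1015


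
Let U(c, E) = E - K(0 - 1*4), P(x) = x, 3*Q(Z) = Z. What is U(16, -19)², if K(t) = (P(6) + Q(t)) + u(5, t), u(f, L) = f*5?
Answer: 21316/9 ≈ 2368.4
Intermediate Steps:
Q(Z) = Z/3
u(f, L) = 5*f
K(t) = 31 + t/3 (K(t) = (6 + t/3) + 5*5 = (6 + t/3) + 25 = 31 + t/3)
U(c, E) = -89/3 + E (U(c, E) = E - (31 + (0 - 1*4)/3) = E - (31 + (0 - 4)/3) = E - (31 + (⅓)*(-4)) = E - (31 - 4/3) = E - 1*89/3 = E - 89/3 = -89/3 + E)
U(16, -19)² = (-89/3 - 19)² = (-146/3)² = 21316/9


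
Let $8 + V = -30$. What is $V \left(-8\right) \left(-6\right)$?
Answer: $-1824$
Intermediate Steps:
$V = -38$ ($V = -8 - 30 = -38$)
$V \left(-8\right) \left(-6\right) = \left(-38\right) \left(-8\right) \left(-6\right) = 304 \left(-6\right) = -1824$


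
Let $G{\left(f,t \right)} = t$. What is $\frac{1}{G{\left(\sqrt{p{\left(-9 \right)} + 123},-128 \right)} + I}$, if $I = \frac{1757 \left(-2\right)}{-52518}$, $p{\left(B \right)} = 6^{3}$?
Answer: $- \frac{26259}{3359395} \approx -0.0078166$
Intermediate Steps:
$p{\left(B \right)} = 216$
$I = \frac{1757}{26259}$ ($I = \left(-3514\right) \left(- \frac{1}{52518}\right) = \frac{1757}{26259} \approx 0.06691$)
$\frac{1}{G{\left(\sqrt{p{\left(-9 \right)} + 123},-128 \right)} + I} = \frac{1}{-128 + \frac{1757}{26259}} = \frac{1}{- \frac{3359395}{26259}} = - \frac{26259}{3359395}$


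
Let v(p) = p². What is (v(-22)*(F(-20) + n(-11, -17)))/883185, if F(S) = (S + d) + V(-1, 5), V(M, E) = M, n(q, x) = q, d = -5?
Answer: -17908/883185 ≈ -0.020277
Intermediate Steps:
F(S) = -6 + S (F(S) = (S - 5) - 1 = (-5 + S) - 1 = -6 + S)
(v(-22)*(F(-20) + n(-11, -17)))/883185 = ((-22)²*((-6 - 20) - 11))/883185 = (484*(-26 - 11))*(1/883185) = (484*(-37))*(1/883185) = -17908*1/883185 = -17908/883185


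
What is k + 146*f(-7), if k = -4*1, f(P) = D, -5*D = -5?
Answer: 142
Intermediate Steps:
D = 1 (D = -1/5*(-5) = 1)
f(P) = 1
k = -4
k + 146*f(-7) = -4 + 146*1 = -4 + 146 = 142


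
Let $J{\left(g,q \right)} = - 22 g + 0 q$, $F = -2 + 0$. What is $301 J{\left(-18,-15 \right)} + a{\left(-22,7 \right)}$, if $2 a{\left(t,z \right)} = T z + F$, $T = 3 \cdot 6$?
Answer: $119258$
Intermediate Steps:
$T = 18$
$F = -2$
$J{\left(g,q \right)} = - 22 g$ ($J{\left(g,q \right)} = - 22 g + 0 = - 22 g$)
$a{\left(t,z \right)} = -1 + 9 z$ ($a{\left(t,z \right)} = \frac{18 z - 2}{2} = \frac{-2 + 18 z}{2} = -1 + 9 z$)
$301 J{\left(-18,-15 \right)} + a{\left(-22,7 \right)} = 301 \left(\left(-22\right) \left(-18\right)\right) + \left(-1 + 9 \cdot 7\right) = 301 \cdot 396 + \left(-1 + 63\right) = 119196 + 62 = 119258$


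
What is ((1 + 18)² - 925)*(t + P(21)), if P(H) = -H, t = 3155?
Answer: -1767576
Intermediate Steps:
((1 + 18)² - 925)*(t + P(21)) = ((1 + 18)² - 925)*(3155 - 1*21) = (19² - 925)*(3155 - 21) = (361 - 925)*3134 = -564*3134 = -1767576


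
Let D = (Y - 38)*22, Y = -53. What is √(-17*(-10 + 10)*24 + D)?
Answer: I*√2002 ≈ 44.744*I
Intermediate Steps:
D = -2002 (D = (-53 - 38)*22 = -91*22 = -2002)
√(-17*(-10 + 10)*24 + D) = √(-17*(-10 + 10)*24 - 2002) = √(-17*0*24 - 2002) = √(0*24 - 2002) = √(0 - 2002) = √(-2002) = I*√2002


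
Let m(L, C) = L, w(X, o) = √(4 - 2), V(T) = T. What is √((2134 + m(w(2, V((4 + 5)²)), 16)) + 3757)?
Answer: √(5891 + √2) ≈ 76.762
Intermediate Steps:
w(X, o) = √2
√((2134 + m(w(2, V((4 + 5)²)), 16)) + 3757) = √((2134 + √2) + 3757) = √(5891 + √2)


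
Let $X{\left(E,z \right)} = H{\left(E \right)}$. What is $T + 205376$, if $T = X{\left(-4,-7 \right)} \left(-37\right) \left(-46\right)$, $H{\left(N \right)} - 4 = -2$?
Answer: $208780$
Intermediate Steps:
$H{\left(N \right)} = 2$ ($H{\left(N \right)} = 4 - 2 = 2$)
$X{\left(E,z \right)} = 2$
$T = 3404$ ($T = 2 \left(-37\right) \left(-46\right) = \left(-74\right) \left(-46\right) = 3404$)
$T + 205376 = 3404 + 205376 = 208780$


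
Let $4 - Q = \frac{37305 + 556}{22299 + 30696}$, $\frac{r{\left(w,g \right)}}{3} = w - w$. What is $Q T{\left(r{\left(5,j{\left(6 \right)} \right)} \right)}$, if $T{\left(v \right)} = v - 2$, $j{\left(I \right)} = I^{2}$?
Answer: $- \frac{348238}{52995} \approx -6.5712$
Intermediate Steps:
$r{\left(w,g \right)} = 0$ ($r{\left(w,g \right)} = 3 \left(w - w\right) = 3 \cdot 0 = 0$)
$T{\left(v \right)} = -2 + v$
$Q = \frac{174119}{52995}$ ($Q = 4 - \frac{37305 + 556}{22299 + 30696} = 4 - \frac{37861}{52995} = \frac{174119}{52995} \approx 3.2856$)
$Q T{\left(r{\left(5,j{\left(6 \right)} \right)} \right)} = \frac{174119 \left(-2 + 0\right)}{52995} = \frac{174119}{52995} \left(-2\right) = - \frac{348238}{52995}$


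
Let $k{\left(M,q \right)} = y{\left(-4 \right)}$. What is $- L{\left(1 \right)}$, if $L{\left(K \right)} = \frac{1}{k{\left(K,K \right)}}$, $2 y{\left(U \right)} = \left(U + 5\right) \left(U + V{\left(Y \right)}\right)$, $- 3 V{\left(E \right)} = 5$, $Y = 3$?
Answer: $\frac{6}{17} \approx 0.35294$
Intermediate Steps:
$V{\left(E \right)} = - \frac{5}{3}$ ($V{\left(E \right)} = \left(- \frac{1}{3}\right) 5 = - \frac{5}{3}$)
$y{\left(U \right)} = \frac{\left(5 + U\right) \left(- \frac{5}{3} + U\right)}{2}$ ($y{\left(U \right)} = \frac{\left(U + 5\right) \left(U - \frac{5}{3}\right)}{2} = \frac{\left(5 + U\right) \left(- \frac{5}{3} + U\right)}{2}$)
$k{\left(M,q \right)} = - \frac{17}{6}$ ($k{\left(M,q \right)} = - \frac{25}{6} + \frac{\left(-4\right)^{2}}{2} + \frac{5}{3} \left(-4\right) = - \frac{25}{6} + \frac{1}{2} \cdot 16 - \frac{20}{3} = - \frac{25}{6} + 8 - \frac{20}{3} = - \frac{17}{6}$)
$L{\left(K \right)} = - \frac{6}{17}$ ($L{\left(K \right)} = \frac{1}{- \frac{17}{6}} = - \frac{6}{17}$)
$- L{\left(1 \right)} = \left(-1\right) \left(- \frac{6}{17}\right) = \frac{6}{17}$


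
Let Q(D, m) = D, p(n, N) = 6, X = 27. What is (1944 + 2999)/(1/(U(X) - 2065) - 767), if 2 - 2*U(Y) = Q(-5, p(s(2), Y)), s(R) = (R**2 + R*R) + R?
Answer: -20379989/3162343 ≈ -6.4446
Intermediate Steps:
s(R) = R + 2*R**2 (s(R) = (R**2 + R**2) + R = 2*R**2 + R = R + 2*R**2)
U(Y) = 7/2 (U(Y) = 1 - 1/2*(-5) = 1 + 5/2 = 7/2)
(1944 + 2999)/(1/(U(X) - 2065) - 767) = (1944 + 2999)/(1/(7/2 - 2065) - 767) = 4943/(1/(-4123/2) - 767) = 4943/(-2/4123 - 767) = 4943/(-3162343/4123) = 4943*(-4123/3162343) = -20379989/3162343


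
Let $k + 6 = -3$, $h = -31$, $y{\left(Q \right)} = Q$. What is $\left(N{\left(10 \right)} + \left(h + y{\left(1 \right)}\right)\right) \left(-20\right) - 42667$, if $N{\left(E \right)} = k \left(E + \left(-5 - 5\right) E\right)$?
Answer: $-58267$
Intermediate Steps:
$k = -9$ ($k = -6 - 3 = -9$)
$N{\left(E \right)} = 81 E$ ($N{\left(E \right)} = - 9 \left(E + \left(-5 - 5\right) E\right) = - 9 \left(E - 10 E\right) = - 9 \left(- 9 E\right) = 81 E$)
$\left(N{\left(10 \right)} + \left(h + y{\left(1 \right)}\right)\right) \left(-20\right) - 42667 = \left(81 \cdot 10 + \left(-31 + 1\right)\right) \left(-20\right) - 42667 = \left(810 - 30\right) \left(-20\right) - 42667 = 780 \left(-20\right) - 42667 = -15600 - 42667 = -58267$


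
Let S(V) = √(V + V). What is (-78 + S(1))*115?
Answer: -8970 + 115*√2 ≈ -8807.4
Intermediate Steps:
S(V) = √2*√V (S(V) = √(2*V) = √2*√V)
(-78 + S(1))*115 = (-78 + √2*√1)*115 = (-78 + √2*1)*115 = (-78 + √2)*115 = -8970 + 115*√2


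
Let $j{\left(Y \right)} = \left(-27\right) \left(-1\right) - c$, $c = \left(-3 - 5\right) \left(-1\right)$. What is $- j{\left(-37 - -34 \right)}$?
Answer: $-19$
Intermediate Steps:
$c = 8$ ($c = \left(-8\right) \left(-1\right) = 8$)
$j{\left(Y \right)} = 19$ ($j{\left(Y \right)} = \left(-27\right) \left(-1\right) - 8 = 27 - 8 = 19$)
$- j{\left(-37 - -34 \right)} = \left(-1\right) 19 = -19$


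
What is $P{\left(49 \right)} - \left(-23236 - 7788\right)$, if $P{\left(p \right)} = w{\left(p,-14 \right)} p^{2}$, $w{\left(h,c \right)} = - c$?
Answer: $64638$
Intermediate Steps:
$P{\left(p \right)} = 14 p^{2}$ ($P{\left(p \right)} = \left(-1\right) \left(-14\right) p^{2} = 14 p^{2}$)
$P{\left(49 \right)} - \left(-23236 - 7788\right) = 14 \cdot 49^{2} - \left(-23236 - 7788\right) = 14 \cdot 2401 - -31024 = 33614 + 31024 = 64638$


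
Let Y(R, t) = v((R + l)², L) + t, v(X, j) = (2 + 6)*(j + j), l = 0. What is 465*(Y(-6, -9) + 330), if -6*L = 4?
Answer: 144305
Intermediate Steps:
L = -⅔ (L = -⅙*4 = -⅔ ≈ -0.66667)
v(X, j) = 16*j (v(X, j) = 8*(2*j) = 16*j)
Y(R, t) = -32/3 + t (Y(R, t) = 16*(-⅔) + t = -32/3 + t)
465*(Y(-6, -9) + 330) = 465*((-32/3 - 9) + 330) = 465*(-59/3 + 330) = 465*(931/3) = 144305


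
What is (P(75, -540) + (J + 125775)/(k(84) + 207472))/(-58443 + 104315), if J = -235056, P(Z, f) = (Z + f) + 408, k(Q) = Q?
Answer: -11939973/9521008832 ≈ -0.0012541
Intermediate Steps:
P(Z, f) = 408 + Z + f
(P(75, -540) + (J + 125775)/(k(84) + 207472))/(-58443 + 104315) = ((408 + 75 - 540) + (-235056 + 125775)/(84 + 207472))/(-58443 + 104315) = (-57 - 109281/207556)/45872 = (-57 - 109281*1/207556)*(1/45872) = (-57 - 109281/207556)*(1/45872) = -11939973/207556*1/45872 = -11939973/9521008832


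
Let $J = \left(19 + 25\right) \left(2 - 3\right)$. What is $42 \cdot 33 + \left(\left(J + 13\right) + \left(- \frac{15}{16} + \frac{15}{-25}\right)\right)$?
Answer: $\frac{108277}{80} \approx 1353.5$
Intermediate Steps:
$J = -44$ ($J = 44 \left(-1\right) = -44$)
$42 \cdot 33 + \left(\left(J + 13\right) + \left(- \frac{15}{16} + \frac{15}{-25}\right)\right) = 42 \cdot 33 + \left(\left(-44 + 13\right) + \left(- \frac{15}{16} + \frac{15}{-25}\right)\right) = 1386 + \left(-31 + \left(\left(-15\right) \frac{1}{16} + 15 \left(- \frac{1}{25}\right)\right)\right) = 1386 - \frac{2603}{80} = \frac{108277}{80}$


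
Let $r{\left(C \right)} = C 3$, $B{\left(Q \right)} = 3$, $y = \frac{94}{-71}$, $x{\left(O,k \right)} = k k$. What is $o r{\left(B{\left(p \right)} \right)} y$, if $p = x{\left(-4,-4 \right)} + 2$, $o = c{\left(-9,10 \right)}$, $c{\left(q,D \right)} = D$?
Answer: $- \frac{8460}{71} \approx -119.15$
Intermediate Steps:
$x{\left(O,k \right)} = k^{2}$
$y = - \frac{94}{71}$ ($y = 94 \left(- \frac{1}{71}\right) = - \frac{94}{71} \approx -1.3239$)
$o = 10$
$p = 18$ ($p = \left(-4\right)^{2} + 2 = 16 + 2 = 18$)
$r{\left(C \right)} = 3 C$
$o r{\left(B{\left(p \right)} \right)} y = 10 \cdot 3 \cdot 3 \left(- \frac{94}{71}\right) = 10 \cdot 9 \left(- \frac{94}{71}\right) = 90 \left(- \frac{94}{71}\right) = - \frac{8460}{71}$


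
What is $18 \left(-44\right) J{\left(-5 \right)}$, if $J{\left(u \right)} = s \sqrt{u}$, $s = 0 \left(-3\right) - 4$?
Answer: $3168 i \sqrt{5} \approx 7083.9 i$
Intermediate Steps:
$s = -4$ ($s = 0 - 4 = -4$)
$J{\left(u \right)} = - 4 \sqrt{u}$
$18 \left(-44\right) J{\left(-5 \right)} = 18 \left(-44\right) \left(- 4 \sqrt{-5}\right) = - 792 \left(- 4 i \sqrt{5}\right) = 3168 i \sqrt{5}$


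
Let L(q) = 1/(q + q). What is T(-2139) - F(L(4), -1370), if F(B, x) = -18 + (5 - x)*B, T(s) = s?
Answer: -18343/8 ≈ -2292.9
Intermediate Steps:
L(q) = 1/(2*q)
F(B, x) = -18 + B*(5 - x)
T(-2139) - F(L(4), -1370) = -2139 - (-18 + 5*((½)/4) - 1*(½)/4*(-1370)) = -2139 - (-18 + 5*((½)*(¼)) - 1*(½)*(¼)*(-1370)) = -2139 - (-18 + 5*(⅛) - 1*⅛*(-1370)) = -2139 - (-18 + 5/8 + 685/4) = -2139 - 1*1231/8 = -2139 - 1231/8 = -18343/8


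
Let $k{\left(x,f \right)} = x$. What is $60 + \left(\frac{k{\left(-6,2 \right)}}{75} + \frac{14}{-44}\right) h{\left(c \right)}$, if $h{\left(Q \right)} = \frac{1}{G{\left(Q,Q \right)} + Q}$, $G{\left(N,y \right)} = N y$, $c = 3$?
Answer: $\frac{131927}{2200} \approx 59.967$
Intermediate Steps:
$h{\left(Q \right)} = \frac{1}{Q + Q^{2}}$ ($h{\left(Q \right)} = \frac{1}{Q Q + Q} = \frac{1}{Q^{2} + Q} = \frac{1}{Q + Q^{2}}$)
$60 + \left(\frac{k{\left(-6,2 \right)}}{75} + \frac{14}{-44}\right) h{\left(c \right)} = 60 + \left(- \frac{6}{75} + \frac{14}{-44}\right) \frac{1}{3 \left(1 + 3\right)} = 60 + \left(\left(-6\right) \frac{1}{75} + 14 \left(- \frac{1}{44}\right)\right) \frac{1}{3 \cdot 4} = 60 + \left(- \frac{2}{25} - \frac{7}{22}\right) \frac{1}{3} \cdot \frac{1}{4} = 60 - \frac{73}{2200} = \frac{131927}{2200}$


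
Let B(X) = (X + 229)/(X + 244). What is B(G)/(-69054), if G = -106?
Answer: -41/3176484 ≈ -1.2907e-5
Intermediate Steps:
B(X) = (229 + X)/(244 + X)
B(G)/(-69054) = ((229 - 106)/(244 - 106))/(-69054) = (123/138)*(-1/69054) = ((1/138)*123)*(-1/69054) = (41/46)*(-1/69054) = -41/3176484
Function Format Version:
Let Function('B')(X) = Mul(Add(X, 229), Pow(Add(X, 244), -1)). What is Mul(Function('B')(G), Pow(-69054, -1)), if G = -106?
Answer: Rational(-41, 3176484) ≈ -1.2907e-5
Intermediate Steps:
Function('B')(X) = Mul(Pow(Add(244, X), -1), Add(229, X)) (Function('B')(X) = Mul(Add(229, X), Pow(Add(244, X), -1)) = Mul(Pow(Add(244, X), -1), Add(229, X)))
Mul(Function('B')(G), Pow(-69054, -1)) = Mul(Mul(Pow(Add(244, -106), -1), Add(229, -106)), Pow(-69054, -1)) = Mul(Mul(Pow(138, -1), 123), Rational(-1, 69054)) = Mul(Mul(Rational(1, 138), 123), Rational(-1, 69054)) = Mul(Rational(41, 46), Rational(-1, 69054)) = Rational(-41, 3176484)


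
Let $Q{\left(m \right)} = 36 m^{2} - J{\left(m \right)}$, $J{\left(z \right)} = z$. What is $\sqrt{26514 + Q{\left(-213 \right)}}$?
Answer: $\sqrt{1660011} \approx 1288.4$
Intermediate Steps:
$Q{\left(m \right)} = - m + 36 m^{2}$ ($Q{\left(m \right)} = 36 m^{2} - m = - m + 36 m^{2}$)
$\sqrt{26514 + Q{\left(-213 \right)}} = \sqrt{26514 - 213 \left(-1 + 36 \left(-213\right)\right)} = \sqrt{26514 - 213 \left(-1 - 7668\right)} = \sqrt{26514 - -1633497} = \sqrt{26514 + 1633497} = \sqrt{1660011}$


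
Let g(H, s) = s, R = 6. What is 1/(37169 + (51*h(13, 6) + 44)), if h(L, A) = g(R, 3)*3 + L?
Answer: 1/38335 ≈ 2.6086e-5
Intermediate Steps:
h(L, A) = 9 + L (h(L, A) = 3*3 + L = 9 + L)
1/(37169 + (51*h(13, 6) + 44)) = 1/(37169 + (51*(9 + 13) + 44)) = 1/(37169 + (51*22 + 44)) = 1/(37169 + (1122 + 44)) = 1/(37169 + 1166) = 1/38335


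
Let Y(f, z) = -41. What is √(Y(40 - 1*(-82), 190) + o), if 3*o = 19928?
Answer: √59415/3 ≈ 81.251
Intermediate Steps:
o = 19928/3 (o = (⅓)*19928 = 19928/3 ≈ 6642.7)
√(Y(40 - 1*(-82), 190) + o) = √(-41 + 19928/3) = √(19805/3) = √59415/3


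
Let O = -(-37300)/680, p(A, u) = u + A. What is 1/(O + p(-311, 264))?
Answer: 34/267 ≈ 0.12734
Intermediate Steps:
p(A, u) = A + u
O = 1865/34 (O = -(-37300)/680 = -20*(-373/136) = 1865/34 ≈ 54.853)
1/(O + p(-311, 264)) = 1/(1865/34 + (-311 + 264)) = 1/(1865/34 - 47) = 1/(267/34) = 34/267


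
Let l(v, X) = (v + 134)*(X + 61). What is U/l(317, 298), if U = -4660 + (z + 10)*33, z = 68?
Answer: -2086/161909 ≈ -0.012884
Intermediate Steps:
l(v, X) = (61 + X)*(134 + v) (l(v, X) = (134 + v)*(61 + X) = (61 + X)*(134 + v))
U = -2086 (U = -4660 + (68 + 10)*33 = -4660 + 78*33 = -4660 + 2574 = -2086)
U/l(317, 298) = -2086/(8174 + 61*317 + 134*298 + 298*317) = -2086/(8174 + 19337 + 39932 + 94466) = -2086/161909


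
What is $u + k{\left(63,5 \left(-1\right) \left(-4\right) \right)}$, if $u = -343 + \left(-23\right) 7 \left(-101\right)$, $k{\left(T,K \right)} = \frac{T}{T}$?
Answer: $15919$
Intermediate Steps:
$k{\left(T,K \right)} = 1$
$u = 15918$ ($u = -343 - -16261 = -343 + 16261 = 15918$)
$u + k{\left(63,5 \left(-1\right) \left(-4\right) \right)} = 15918 + 1 = 15919$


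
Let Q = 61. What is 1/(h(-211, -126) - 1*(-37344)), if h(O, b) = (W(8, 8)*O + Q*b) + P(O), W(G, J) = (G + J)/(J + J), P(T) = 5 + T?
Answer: 1/29241 ≈ 3.4199e-5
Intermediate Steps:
W(G, J) = (G + J)/(2*J) (W(G, J) = (G + J)/((2*J)) = (G + J)*(1/(2*J)) = (G + J)/(2*J))
h(O, b) = 5 + 2*O + 61*b (h(O, b) = (((1/2)*(8 + 8)/8)*O + 61*b) + (5 + O) = (((1/2)*(1/8)*16)*O + 61*b) + (5 + O) = (1*O + 61*b) + (5 + O) = (O + 61*b) + (5 + O) = 5 + 2*O + 61*b)
1/(h(-211, -126) - 1*(-37344)) = 1/((5 + 2*(-211) + 61*(-126)) - 1*(-37344)) = 1/((5 - 422 - 7686) + 37344) = 1/(-8103 + 37344) = 1/29241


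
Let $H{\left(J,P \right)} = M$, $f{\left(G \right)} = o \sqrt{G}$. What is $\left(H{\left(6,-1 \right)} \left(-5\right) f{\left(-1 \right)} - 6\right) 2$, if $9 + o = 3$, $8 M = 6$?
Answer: $-12 + 45 i \approx -12.0 + 45.0 i$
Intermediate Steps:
$M = \frac{3}{4}$ ($M = \frac{1}{8} \cdot 6 = \frac{3}{4} \approx 0.75$)
$o = -6$ ($o = -9 + 3 = -6$)
$f{\left(G \right)} = - 6 \sqrt{G}$
$H{\left(J,P \right)} = \frac{3}{4}$
$\left(H{\left(6,-1 \right)} \left(-5\right) f{\left(-1 \right)} - 6\right) 2 = \left(\frac{3}{4} \left(-5\right) \left(- 6 \sqrt{-1}\right) - 6\right) 2 = \left(- \frac{15 \left(- 6 i\right)}{4} - 6\right) 2 = \left(\frac{45 i}{2} - 6\right) 2 = \left(-6 + \frac{45 i}{2}\right) 2 = -12 + 45 i$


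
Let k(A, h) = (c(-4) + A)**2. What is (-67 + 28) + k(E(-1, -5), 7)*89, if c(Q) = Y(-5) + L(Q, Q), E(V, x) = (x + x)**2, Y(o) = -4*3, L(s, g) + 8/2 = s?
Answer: 569561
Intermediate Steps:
L(s, g) = -4 + s
Y(o) = -12
E(V, x) = 4*x**2 (E(V, x) = (2*x)**2 = 4*x**2)
c(Q) = -16 + Q (c(Q) = -12 + (-4 + Q) = -16 + Q)
k(A, h) = (-20 + A)**2 (k(A, h) = ((-16 - 4) + A)**2 = (-20 + A)**2)
(-67 + 28) + k(E(-1, -5), 7)*89 = (-67 + 28) + (-20 + 4*(-5)**2)**2*89 = -39 + (-20 + 4*25)**2*89 = -39 + (-20 + 100)**2*89 = -39 + 80**2*89 = -39 + 6400*89 = -39 + 569600 = 569561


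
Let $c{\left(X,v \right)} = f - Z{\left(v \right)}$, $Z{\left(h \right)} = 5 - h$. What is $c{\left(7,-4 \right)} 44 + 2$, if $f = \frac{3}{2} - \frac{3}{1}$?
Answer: $-460$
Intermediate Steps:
$f = - \frac{3}{2}$ ($f = 3 \cdot \frac{1}{2} - 3 = \frac{3}{2} - 3 = - \frac{3}{2} \approx -1.5$)
$c{\left(X,v \right)} = - \frac{13}{2} + v$ ($c{\left(X,v \right)} = - \frac{3}{2} - \left(5 - v\right) = - \frac{3}{2} + \left(-5 + v\right) = - \frac{13}{2} + v$)
$c{\left(7,-4 \right)} 44 + 2 = \left(- \frac{13}{2} - 4\right) 44 + 2 = \left(- \frac{21}{2}\right) 44 + 2 = -462 + 2 = -460$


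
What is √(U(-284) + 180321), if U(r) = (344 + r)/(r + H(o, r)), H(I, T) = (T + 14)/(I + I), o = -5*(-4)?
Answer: √243896315529/1163 ≈ 424.64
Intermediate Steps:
o = 20
H(I, T) = (14 + T)/(2*I) (H(I, T) = (14 + T)/((2*I)) = (14 + T)*(1/(2*I)) = (14 + T)/(2*I))
U(r) = (344 + r)/(7/20 + 41*r/40) (U(r) = (344 + r)/(r + (½)*(14 + r)/20) = (344 + r)/(r + (½)*(1/20)*(14 + r)) = (344 + r)/(r + (7/20 + r/40)) = (344 + r)/(7/20 + 41*r/40))
√(U(-284) + 180321) = √(40*(344 - 284)/(14 + 41*(-284)) + 180321) = √(40*60/(14 - 11644) + 180321) = √(40*60/(-11630) + 180321) = √(40*(-1/11630)*60 + 180321) = √(-240/1163 + 180321) = √(209713083/1163) = √243896315529/1163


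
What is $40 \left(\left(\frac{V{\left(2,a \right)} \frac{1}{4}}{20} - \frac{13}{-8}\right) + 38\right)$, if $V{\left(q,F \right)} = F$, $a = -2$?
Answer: $1584$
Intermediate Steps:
$40 \left(\left(\frac{V{\left(2,a \right)} \frac{1}{4}}{20} - \frac{13}{-8}\right) + 38\right) = 40 \left(\left(\frac{\left(-2\right) \frac{1}{4}}{20} - \frac{13}{-8}\right) + 38\right) = 40 \left(\left(\left(-2\right) \frac{1}{4} \cdot \frac{1}{20} - - \frac{13}{8}\right) + 38\right) = 40 \left(\left(\left(- \frac{1}{2}\right) \frac{1}{20} + \frac{13}{8}\right) + 38\right) = 40 \left(\left(- \frac{1}{40} + \frac{13}{8}\right) + 38\right) = 40 \left(\frac{8}{5} + 38\right) = 40 \cdot \frac{198}{5} = 1584$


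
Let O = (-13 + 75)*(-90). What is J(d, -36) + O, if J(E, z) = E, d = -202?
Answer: -5782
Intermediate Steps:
O = -5580 (O = 62*(-90) = -5580)
J(d, -36) + O = -202 - 5580 = -5782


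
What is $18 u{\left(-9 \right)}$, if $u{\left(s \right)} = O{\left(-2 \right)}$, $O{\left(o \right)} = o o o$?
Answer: $-144$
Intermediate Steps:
$O{\left(o \right)} = o^{3}$ ($O{\left(o \right)} = o^{2} o = o^{3}$)
$u{\left(s \right)} = -8$ ($u{\left(s \right)} = \left(-2\right)^{3} = -8$)
$18 u{\left(-9 \right)} = 18 \left(-8\right) = -144$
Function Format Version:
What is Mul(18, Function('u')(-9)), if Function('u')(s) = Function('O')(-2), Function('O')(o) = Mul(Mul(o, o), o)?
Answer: -144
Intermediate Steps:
Function('O')(o) = Pow(o, 3) (Function('O')(o) = Mul(Pow(o, 2), o) = Pow(o, 3))
Function('u')(s) = -8 (Function('u')(s) = Pow(-2, 3) = -8)
Mul(18, Function('u')(-9)) = Mul(18, -8) = -144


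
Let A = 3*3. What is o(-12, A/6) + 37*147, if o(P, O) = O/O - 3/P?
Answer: 21761/4 ≈ 5440.3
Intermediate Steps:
A = 9
o(P, O) = 1 - 3/P
o(-12, A/6) + 37*147 = (-3 - 12)/(-12) + 37*147 = -1/12*(-15) + 5439 = 5/4 + 5439 = 21761/4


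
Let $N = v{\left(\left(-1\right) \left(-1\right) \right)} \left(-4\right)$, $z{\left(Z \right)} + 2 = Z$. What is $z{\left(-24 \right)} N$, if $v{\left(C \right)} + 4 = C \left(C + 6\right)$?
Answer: $312$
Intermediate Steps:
$v{\left(C \right)} = -4 + C \left(6 + C\right)$ ($v{\left(C \right)} = -4 + C \left(C + 6\right) = -4 + C \left(6 + C\right)$)
$z{\left(Z \right)} = -2 + Z$
$N = -12$ ($N = \left(-4 + \left(\left(-1\right) \left(-1\right)\right)^{2} + 6 \left(\left(-1\right) \left(-1\right)\right)\right) \left(-4\right) = \left(-4 + 1^{2} + 6 \cdot 1\right) \left(-4\right) = \left(-4 + 1 + 6\right) \left(-4\right) = 3 \left(-4\right) = -12$)
$z{\left(-24 \right)} N = \left(-2 - 24\right) \left(-12\right) = \left(-26\right) \left(-12\right) = 312$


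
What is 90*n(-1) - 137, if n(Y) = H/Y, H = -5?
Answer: 313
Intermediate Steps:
n(Y) = -5/Y
90*n(-1) - 137 = 90*(-5/(-1)) - 137 = 90*(-5*(-1)) - 137 = 90*5 - 137 = 450 - 137 = 313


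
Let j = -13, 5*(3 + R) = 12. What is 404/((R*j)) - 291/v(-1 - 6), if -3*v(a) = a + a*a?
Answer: 39629/546 ≈ 72.581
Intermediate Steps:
R = -⅗ (R = -3 + (⅕)*12 = -3 + 12/5 = -⅗ ≈ -0.60000)
v(a) = -a/3 - a²/3 (v(a) = -(a + a*a)/3 = -(a + a²)/3 = -a/3 - a²/3)
404/((R*j)) - 291/v(-1 - 6) = 404/((-⅗*(-13))) - 291*(-3/((1 + (-1 - 6))*(-1 - 6))) = 404/(39/5) - 291*3/(7*(1 - 7)) = 404*(5/39) - 291/((-⅓*(-7)*(-6))) = 2020/39 - 291/(-14) = 2020/39 - 291*(-1/14) = 2020/39 + 291/14 = 39629/546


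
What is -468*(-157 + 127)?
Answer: 14040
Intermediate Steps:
-468*(-157 + 127) = -468*(-30) = 14040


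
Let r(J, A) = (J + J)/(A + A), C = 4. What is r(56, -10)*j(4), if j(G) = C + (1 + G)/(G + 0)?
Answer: -147/5 ≈ -29.400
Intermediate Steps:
r(J, A) = J/A (r(J, A) = (2*J)/((2*A)) = (2*J)*(1/(2*A)) = J/A)
j(G) = 4 + (1 + G)/G (j(G) = 4 + (1 + G)/(G + 0) = 4 + (1 + G)/G)
r(56, -10)*j(4) = (56/(-10))*(5 + 1/4) = (56*(-⅒))*(5 + ¼) = -28/5*21/4 = -147/5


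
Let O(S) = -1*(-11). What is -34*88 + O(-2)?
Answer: -2981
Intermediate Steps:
O(S) = 11
-34*88 + O(-2) = -34*88 + 11 = -2992 + 11 = -2981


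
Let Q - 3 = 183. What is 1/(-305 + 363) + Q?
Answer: 10789/58 ≈ 186.02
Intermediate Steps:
Q = 186 (Q = 3 + 183 = 186)
1/(-305 + 363) + Q = 1/(-305 + 363) + 186 = 1/58 + 186 = 10789/58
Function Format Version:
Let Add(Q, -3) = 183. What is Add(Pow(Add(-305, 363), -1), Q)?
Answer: Rational(10789, 58) ≈ 186.02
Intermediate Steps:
Q = 186 (Q = Add(3, 183) = 186)
Add(Pow(Add(-305, 363), -1), Q) = Add(Pow(Add(-305, 363), -1), 186) = Add(Pow(58, -1), 186) = Add(Rational(1, 58), 186) = Rational(10789, 58)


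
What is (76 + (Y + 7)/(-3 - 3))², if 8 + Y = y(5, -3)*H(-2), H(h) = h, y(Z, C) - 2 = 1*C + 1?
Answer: 208849/36 ≈ 5801.4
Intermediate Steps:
y(Z, C) = 3 + C (y(Z, C) = 2 + (1*C + 1) = 2 + (C + 1) = 2 + (1 + C) = 3 + C)
Y = -8 (Y = -8 + (3 - 3)*(-2) = -8 + 0*(-2) = -8 + 0 = -8)
(76 + (Y + 7)/(-3 - 3))² = (76 + (-8 + 7)/(-3 - 3))² = (76 - 1/(-6))² = (76 - 1*(-⅙))² = (76 + ⅙)² = (457/6)² = 208849/36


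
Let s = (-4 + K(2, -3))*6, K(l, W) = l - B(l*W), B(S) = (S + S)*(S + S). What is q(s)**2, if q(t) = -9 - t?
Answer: 751689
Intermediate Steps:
B(S) = 4*S**2 (B(S) = (2*S)*(2*S) = 4*S**2)
K(l, W) = l - 4*W**2*l**2 (K(l, W) = l - 4*(l*W)**2 = l - 4*(W*l)**2 = l - 4*W**2*l**2)
s = -876 (s = (-4 + 2*(1 - 4*2*(-3)**2))*6 = (-4 + 2*(1 - 4*2*9))*6 = (-4 + 2*(1 - 72))*6 = (-4 + 2*(-71))*6 = (-4 - 142)*6 = -146*6 = -876)
q(s)**2 = (-9 - 1*(-876))**2 = (-9 + 876)**2 = 867**2 = 751689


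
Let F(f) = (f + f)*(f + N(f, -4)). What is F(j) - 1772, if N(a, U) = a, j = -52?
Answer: 9044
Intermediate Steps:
F(f) = 4*f² (F(f) = (f + f)*(f + f) = (2*f)*(2*f) = 4*f²)
F(j) - 1772 = 4*(-52)² - 1772 = 4*2704 - 1772 = 10816 - 1772 = 9044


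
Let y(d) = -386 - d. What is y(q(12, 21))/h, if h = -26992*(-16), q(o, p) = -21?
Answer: -365/431872 ≈ -0.00084516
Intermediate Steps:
h = 431872
y(q(12, 21))/h = (-386 - 1*(-21))/431872 = (-386 + 21)*(1/431872) = -365*1/431872 = -365/431872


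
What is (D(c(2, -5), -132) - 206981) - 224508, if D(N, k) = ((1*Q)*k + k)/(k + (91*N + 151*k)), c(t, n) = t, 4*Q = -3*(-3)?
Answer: -8578863869/19882 ≈ -4.3149e+5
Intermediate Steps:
Q = 9/4 (Q = (-3*(-3))/4 = (¼)*9 = 9/4 ≈ 2.2500)
D(N, k) = 13*k/(4*(91*N + 152*k)) (D(N, k) = ((1*(9/4))*k + k)/(k + (91*N + 151*k)) = (9*k/4 + k)/(91*N + 152*k) = (13*k/4)/(91*N + 152*k) = 13*k/(4*(91*N + 152*k)))
(D(c(2, -5), -132) - 206981) - 224508 = ((13/4)*(-132)/(91*2 + 152*(-132)) - 206981) - 224508 = ((13/4)*(-132)/(182 - 20064) - 206981) - 224508 = ((13/4)*(-132)/(-19882) - 206981) - 224508 = ((13/4)*(-132)*(-1/19882) - 206981) - 224508 = (429/19882 - 206981) - 224508 = -4115195813/19882 - 224508 = -8578863869/19882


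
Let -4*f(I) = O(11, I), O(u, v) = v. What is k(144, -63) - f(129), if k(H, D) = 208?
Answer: 961/4 ≈ 240.25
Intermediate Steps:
f(I) = -I/4
k(144, -63) - f(129) = 208 - (-1)*129/4 = 208 - 1*(-129/4) = 208 + 129/4 = 961/4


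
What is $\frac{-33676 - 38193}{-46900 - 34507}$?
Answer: $\frac{71869}{81407} \approx 0.88284$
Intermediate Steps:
$\frac{-33676 - 38193}{-46900 - 34507} = - \frac{71869}{-81407} = \left(-71869\right) \left(- \frac{1}{81407}\right) = \frac{71869}{81407}$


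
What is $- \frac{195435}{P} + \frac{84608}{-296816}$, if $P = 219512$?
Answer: $- \frac{4786294141}{4072167112} \approx -1.1754$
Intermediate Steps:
$- \frac{195435}{P} + \frac{84608}{-296816} = - \frac{195435}{219512} + \frac{84608}{-296816} = \left(-195435\right) \frac{1}{219512} + 84608 \left(- \frac{1}{296816}\right) = - \frac{195435}{219512} - \frac{5288}{18551} = - \frac{4786294141}{4072167112}$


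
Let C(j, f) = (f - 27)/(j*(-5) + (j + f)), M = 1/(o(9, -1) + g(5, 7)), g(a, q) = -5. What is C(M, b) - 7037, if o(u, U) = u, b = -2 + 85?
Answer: -288489/41 ≈ -7036.3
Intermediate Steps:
b = 83
M = ¼ (M = 1/(9 - 5) = 1/4 = ¼ ≈ 0.25000)
C(j, f) = (-27 + f)/(f - 4*j) (C(j, f) = (-27 + f)/(-5*j + (f + j)) = (-27 + f)/(f - 4*j))
C(M, b) - 7037 = (-27 + 83)/(83 - 4*¼) - 7037 = 56/(83 - 1) - 7037 = 56/82 - 7037 = (1/82)*56 - 7037 = 28/41 - 7037 = -288489/41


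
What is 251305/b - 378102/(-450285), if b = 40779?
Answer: 42859164461/6120724005 ≈ 7.0023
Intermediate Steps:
251305/b - 378102/(-450285) = 251305/40779 - 378102/(-450285) = 251305*(1/40779) - 378102*(-1/450285) = 251305/40779 + 126034/150095 = 42859164461/6120724005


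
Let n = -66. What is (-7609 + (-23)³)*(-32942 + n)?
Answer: 652766208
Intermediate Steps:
(-7609 + (-23)³)*(-32942 + n) = (-7609 + (-23)³)*(-32942 - 66) = (-7609 - 12167)*(-33008) = -19776*(-33008) = 652766208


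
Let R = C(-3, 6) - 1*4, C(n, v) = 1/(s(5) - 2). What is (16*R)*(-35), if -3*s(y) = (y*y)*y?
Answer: 295120/131 ≈ 2252.8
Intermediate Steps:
s(y) = -y³/3 (s(y) = -y*y*y/3 = -y²*y/3 = -y³/3)
C(n, v) = -3/131 (C(n, v) = 1/(-⅓*5³ - 2) = 1/(-⅓*125 - 2) = 1/(-125/3 - 2) = 1/(-131/3) = -3/131)
R = -527/131 (R = -3/131 - 1*4 = -3/131 - 4 = -527/131 ≈ -4.0229)
(16*R)*(-35) = (16*(-527/131))*(-35) = -8432/131*(-35) = 295120/131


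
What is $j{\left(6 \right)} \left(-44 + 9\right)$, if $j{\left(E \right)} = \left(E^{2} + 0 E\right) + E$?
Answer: $-1470$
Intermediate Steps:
$j{\left(E \right)} = E + E^{2}$ ($j{\left(E \right)} = \left(E^{2} + 0\right) + E = E^{2} + E = E + E^{2}$)
$j{\left(6 \right)} \left(-44 + 9\right) = 6 \left(1 + 6\right) \left(-44 + 9\right) = 6 \cdot 7 \left(-35\right) = 42 \left(-35\right) = -1470$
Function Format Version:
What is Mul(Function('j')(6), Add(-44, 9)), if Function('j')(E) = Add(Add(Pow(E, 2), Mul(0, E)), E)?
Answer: -1470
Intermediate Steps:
Function('j')(E) = Add(E, Pow(E, 2)) (Function('j')(E) = Add(Add(Pow(E, 2), 0), E) = Add(Pow(E, 2), E) = Add(E, Pow(E, 2)))
Mul(Function('j')(6), Add(-44, 9)) = Mul(Mul(6, Add(1, 6)), Add(-44, 9)) = Mul(Mul(6, 7), -35) = Mul(42, -35) = -1470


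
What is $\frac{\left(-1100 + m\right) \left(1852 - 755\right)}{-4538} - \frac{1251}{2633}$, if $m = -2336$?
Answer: $\frac{4959434399}{5974277} \approx 830.13$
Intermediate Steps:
$\frac{\left(-1100 + m\right) \left(1852 - 755\right)}{-4538} - \frac{1251}{2633} = \frac{\left(-1100 - 2336\right) \left(1852 - 755\right)}{-4538} - \frac{1251}{2633} = \left(-3436\right) 1097 \left(- \frac{1}{4538}\right) - \frac{1251}{2633} = \left(-3769292\right) \left(- \frac{1}{4538}\right) - \frac{1251}{2633} = \frac{1884646}{2269} - \frac{1251}{2633} = \frac{4959434399}{5974277}$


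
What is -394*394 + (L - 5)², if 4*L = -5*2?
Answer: -620719/4 ≈ -1.5518e+5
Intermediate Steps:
L = -5/2 (L = (-5*2)/4 = (¼)*(-10) = -5/2 ≈ -2.5000)
-394*394 + (L - 5)² = -394*394 + (-5/2 - 5)² = -155236 + (-15/2)² = -155236 + 225/4 = -620719/4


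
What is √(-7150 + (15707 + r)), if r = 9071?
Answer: 2*√4407 ≈ 132.77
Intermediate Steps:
√(-7150 + (15707 + r)) = √(-7150 + (15707 + 9071)) = √(-7150 + 24778) = √17628 = 2*√4407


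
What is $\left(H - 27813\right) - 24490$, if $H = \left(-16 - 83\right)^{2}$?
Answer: $-42502$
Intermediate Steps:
$H = 9801$ ($H = \left(-99\right)^{2} = 9801$)
$\left(H - 27813\right) - 24490 = \left(9801 - 27813\right) - 24490 = -18012 - 24490 = -42502$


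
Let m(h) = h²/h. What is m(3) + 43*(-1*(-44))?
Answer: 1895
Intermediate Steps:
m(h) = h
m(3) + 43*(-1*(-44)) = 3 + 43*(-1*(-44)) = 3 + 43*44 = 3 + 1892 = 1895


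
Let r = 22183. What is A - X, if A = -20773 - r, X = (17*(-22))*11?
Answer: -38842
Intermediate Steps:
X = -4114 (X = -374*11 = -4114)
A = -42956 (A = -20773 - 1*22183 = -20773 - 22183 = -42956)
A - X = -42956 - 1*(-4114) = -42956 + 4114 = -38842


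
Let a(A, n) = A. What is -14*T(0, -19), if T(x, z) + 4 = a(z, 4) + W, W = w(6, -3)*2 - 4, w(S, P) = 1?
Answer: 350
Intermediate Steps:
W = -2 (W = 1*2 - 4 = 2 - 4 = -2)
T(x, z) = -6 + z (T(x, z) = -4 + (z - 2) = -4 + (-2 + z) = -6 + z)
-14*T(0, -19) = -14*(-6 - 19) = -14*(-25) = 350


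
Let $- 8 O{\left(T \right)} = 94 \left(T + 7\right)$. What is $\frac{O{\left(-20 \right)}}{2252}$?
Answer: $\frac{611}{9008} \approx 0.067829$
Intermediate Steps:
$O{\left(T \right)} = - \frac{329}{4} - \frac{47 T}{4}$ ($O{\left(T \right)} = - \frac{94 \left(T + 7\right)}{8} = - \frac{94 \left(7 + T\right)}{8} = - \frac{658 + 94 T}{8} = - \frac{329}{4} - \frac{47 T}{4}$)
$\frac{O{\left(-20 \right)}}{2252} = \frac{- \frac{329}{4} - -235}{2252} = \left(- \frac{329}{4} + 235\right) \frac{1}{2252} = \frac{611}{4} \cdot \frac{1}{2252} = \frac{611}{9008}$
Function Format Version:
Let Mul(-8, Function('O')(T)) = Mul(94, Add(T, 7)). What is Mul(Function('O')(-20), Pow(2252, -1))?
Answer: Rational(611, 9008) ≈ 0.067829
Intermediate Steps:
Function('O')(T) = Add(Rational(-329, 4), Mul(Rational(-47, 4), T)) (Function('O')(T) = Mul(Rational(-1, 8), Mul(94, Add(T, 7))) = Mul(Rational(-1, 8), Mul(94, Add(7, T))) = Mul(Rational(-1, 8), Add(658, Mul(94, T))) = Add(Rational(-329, 4), Mul(Rational(-47, 4), T)))
Mul(Function('O')(-20), Pow(2252, -1)) = Mul(Add(Rational(-329, 4), Mul(Rational(-47, 4), -20)), Pow(2252, -1)) = Mul(Add(Rational(-329, 4), 235), Rational(1, 2252)) = Mul(Rational(611, 4), Rational(1, 2252)) = Rational(611, 9008)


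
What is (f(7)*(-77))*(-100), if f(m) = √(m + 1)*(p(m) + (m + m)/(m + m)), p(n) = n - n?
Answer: 15400*√2 ≈ 21779.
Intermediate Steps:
p(n) = 0
f(m) = √(1 + m) (f(m) = √(m + 1)*(0 + (m + m)/(m + m)) = √(1 + m)*(0 + (2*m)/((2*m))) = √(1 + m)*(0 + (2*m)*(1/(2*m))) = √(1 + m)*(0 + 1) = √(1 + m)*1 = √(1 + m))
(f(7)*(-77))*(-100) = (√(1 + 7)*(-77))*(-100) = (√8*(-77))*(-100) = ((2*√2)*(-77))*(-100) = -154*√2*(-100) = 15400*√2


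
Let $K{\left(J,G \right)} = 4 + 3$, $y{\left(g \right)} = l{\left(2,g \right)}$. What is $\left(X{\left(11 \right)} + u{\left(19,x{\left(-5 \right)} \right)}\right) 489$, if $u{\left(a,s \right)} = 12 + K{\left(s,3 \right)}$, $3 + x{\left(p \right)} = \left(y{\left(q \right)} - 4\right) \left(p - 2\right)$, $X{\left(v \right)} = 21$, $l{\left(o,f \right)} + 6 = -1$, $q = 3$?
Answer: $19560$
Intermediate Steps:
$l{\left(o,f \right)} = -7$ ($l{\left(o,f \right)} = -6 - 1 = -7$)
$y{\left(g \right)} = -7$
$K{\left(J,G \right)} = 7$
$x{\left(p \right)} = 19 - 11 p$ ($x{\left(p \right)} = -3 + \left(-7 - 4\right) \left(p - 2\right) = -3 - 11 \left(-2 + p\right) = -3 - \left(-22 + 11 p\right) = 19 - 11 p$)
$u{\left(a,s \right)} = 19$ ($u{\left(a,s \right)} = 12 + 7 = 19$)
$\left(X{\left(11 \right)} + u{\left(19,x{\left(-5 \right)} \right)}\right) 489 = \left(21 + 19\right) 489 = 40 \cdot 489 = 19560$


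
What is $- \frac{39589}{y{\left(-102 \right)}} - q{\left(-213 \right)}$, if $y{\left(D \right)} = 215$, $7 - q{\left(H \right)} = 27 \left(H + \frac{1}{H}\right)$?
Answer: $- \frac{90708624}{15265} \approx -5942.3$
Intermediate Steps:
$q{\left(H \right)} = 7 - 27 H - \frac{27}{H}$ ($q{\left(H \right)} = 7 - 27 \left(H + \frac{1}{H}\right) = 7 - \left(27 H + \frac{27}{H}\right) = 7 - 27 H - \frac{27}{H}$)
$- \frac{39589}{y{\left(-102 \right)}} - q{\left(-213 \right)} = - \frac{39589}{215} - \left(7 - -5751 - \frac{27}{-213}\right) = \left(-39589\right) \frac{1}{215} - \left(7 + 5751 - - \frac{9}{71}\right) = - \frac{39589}{215} - \left(7 + 5751 + \frac{9}{71}\right) = - \frac{39589}{215} - \frac{408827}{71} = - \frac{90708624}{15265}$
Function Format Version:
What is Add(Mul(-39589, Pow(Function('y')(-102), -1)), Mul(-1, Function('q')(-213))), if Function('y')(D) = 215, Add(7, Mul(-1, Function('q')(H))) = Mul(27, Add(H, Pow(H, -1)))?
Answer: Rational(-90708624, 15265) ≈ -5942.3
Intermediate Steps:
Function('q')(H) = Add(7, Mul(-27, H), Mul(-27, Pow(H, -1))) (Function('q')(H) = Add(7, Mul(-1, Mul(27, Add(H, Pow(H, -1))))) = Add(7, Mul(-1, Add(Mul(27, H), Mul(27, Pow(H, -1))))) = Add(7, Add(Mul(-27, H), Mul(-27, Pow(H, -1)))) = Add(7, Mul(-27, H), Mul(-27, Pow(H, -1))))
Add(Mul(-39589, Pow(Function('y')(-102), -1)), Mul(-1, Function('q')(-213))) = Add(Mul(-39589, Pow(215, -1)), Mul(-1, Add(7, Mul(-27, -213), Mul(-27, Pow(-213, -1))))) = Add(Mul(-39589, Rational(1, 215)), Mul(-1, Add(7, 5751, Mul(-27, Rational(-1, 213))))) = Add(Rational(-39589, 215), Mul(-1, Add(7, 5751, Rational(9, 71)))) = Add(Rational(-39589, 215), Mul(-1, Rational(408827, 71))) = Add(Rational(-39589, 215), Rational(-408827, 71)) = Rational(-90708624, 15265)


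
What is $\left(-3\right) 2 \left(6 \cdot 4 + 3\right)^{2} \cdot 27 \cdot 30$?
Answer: $-3542940$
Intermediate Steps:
$\left(-3\right) 2 \left(6 \cdot 4 + 3\right)^{2} \cdot 27 \cdot 30 = - 6 \left(24 + 3\right)^{2} \cdot 27 \cdot 30 = - 6 \cdot 27^{2} \cdot 27 \cdot 30 = - 6 \cdot 729 \cdot 27 \cdot 30 = - 6 \cdot 19683 \cdot 30 = \left(-6\right) 590490 = -3542940$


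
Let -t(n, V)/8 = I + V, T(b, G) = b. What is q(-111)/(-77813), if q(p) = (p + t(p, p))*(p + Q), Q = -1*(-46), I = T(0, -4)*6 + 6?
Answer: 47385/77813 ≈ 0.60896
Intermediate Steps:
I = 6 (I = 0*6 + 6 = 0 + 6 = 6)
Q = 46
t(n, V) = -48 - 8*V (t(n, V) = -8*(6 + V) = -48 - 8*V)
q(p) = (-48 - 7*p)*(46 + p) (q(p) = (p + (-48 - 8*p))*(p + 46) = (-48 - 7*p)*(46 + p))
q(-111)/(-77813) = (-2208 - 370*(-111) - 7*(-111)²)/(-77813) = (-2208 + 41070 - 7*12321)*(-1/77813) = (-2208 + 41070 - 86247)*(-1/77813) = -47385*(-1/77813) = 47385/77813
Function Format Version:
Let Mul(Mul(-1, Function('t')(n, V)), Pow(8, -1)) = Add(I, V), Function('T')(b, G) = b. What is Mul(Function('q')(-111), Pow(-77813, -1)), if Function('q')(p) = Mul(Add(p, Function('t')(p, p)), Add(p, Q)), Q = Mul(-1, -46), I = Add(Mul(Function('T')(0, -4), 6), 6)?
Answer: Rational(47385, 77813) ≈ 0.60896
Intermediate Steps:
I = 6 (I = Add(Mul(0, 6), 6) = Add(0, 6) = 6)
Q = 46
Function('t')(n, V) = Add(-48, Mul(-8, V)) (Function('t')(n, V) = Mul(-8, Add(6, V)) = Add(-48, Mul(-8, V)))
Function('q')(p) = Mul(Add(-48, Mul(-7, p)), Add(46, p)) (Function('q')(p) = Mul(Add(p, Add(-48, Mul(-8, p))), Add(p, 46)) = Mul(Add(-48, Mul(-7, p)), Add(46, p)))
Mul(Function('q')(-111), Pow(-77813, -1)) = Mul(Add(-2208, Mul(-370, -111), Mul(-7, Pow(-111, 2))), Pow(-77813, -1)) = Mul(Add(-2208, 41070, Mul(-7, 12321)), Rational(-1, 77813)) = Mul(Add(-2208, 41070, -86247), Rational(-1, 77813)) = Mul(-47385, Rational(-1, 77813)) = Rational(47385, 77813)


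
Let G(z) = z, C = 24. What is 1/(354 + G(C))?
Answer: 1/378 ≈ 0.0026455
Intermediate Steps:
1/(354 + G(C)) = 1/(354 + 24) = 1/378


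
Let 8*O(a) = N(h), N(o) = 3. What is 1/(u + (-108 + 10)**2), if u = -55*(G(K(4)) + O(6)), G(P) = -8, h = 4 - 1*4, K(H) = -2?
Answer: 8/80187 ≈ 9.9767e-5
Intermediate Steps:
h = 0 (h = 4 - 4 = 0)
O(a) = 3/8 (O(a) = (1/8)*3 = 3/8)
u = 3355/8 (u = -55*(-8 + 3/8) = -55*(-61/8) = 3355/8 ≈ 419.38)
1/(u + (-108 + 10)**2) = 1/(3355/8 + (-108 + 10)**2) = 1/(3355/8 + (-98)**2) = 1/(3355/8 + 9604) = 1/(80187/8) = 8/80187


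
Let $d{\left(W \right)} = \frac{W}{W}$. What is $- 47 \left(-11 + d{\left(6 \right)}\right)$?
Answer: $470$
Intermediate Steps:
$d{\left(W \right)} = 1$
$- 47 \left(-11 + d{\left(6 \right)}\right) = - 47 \left(-11 + 1\right) = \left(-47\right) \left(-10\right) = 470$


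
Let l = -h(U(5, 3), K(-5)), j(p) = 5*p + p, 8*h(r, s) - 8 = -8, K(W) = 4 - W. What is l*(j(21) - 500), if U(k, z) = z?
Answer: 0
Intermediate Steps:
h(r, s) = 0 (h(r, s) = 1 + (1/8)*(-8) = 1 - 1 = 0)
j(p) = 6*p
l = 0 (l = -1*0 = 0)
l*(j(21) - 500) = 0*(6*21 - 500) = 0*(126 - 500) = 0*(-374) = 0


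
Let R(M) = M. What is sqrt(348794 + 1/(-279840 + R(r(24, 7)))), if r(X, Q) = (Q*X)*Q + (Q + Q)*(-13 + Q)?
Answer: sqrt(752818052400873)/46458 ≈ 590.59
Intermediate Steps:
r(X, Q) = X*Q**2 + 2*Q*(-13 + Q) (r(X, Q) = X*Q**2 + (2*Q)*(-13 + Q) = X*Q**2 + 2*Q*(-13 + Q))
sqrt(348794 + 1/(-279840 + R(r(24, 7)))) = sqrt(348794 + 1/(-279840 + 7*(-26 + 2*7 + 7*24))) = sqrt(348794 + 1/(-279840 + 7*(-26 + 14 + 168))) = sqrt(348794 + 1/(-279840 + 7*156)) = sqrt(348794 + 1/(-279840 + 1092)) = sqrt(348794 + 1/(-278748)) = sqrt(348794 - 1/278748) = sqrt(97225629911/278748) = sqrt(752818052400873)/46458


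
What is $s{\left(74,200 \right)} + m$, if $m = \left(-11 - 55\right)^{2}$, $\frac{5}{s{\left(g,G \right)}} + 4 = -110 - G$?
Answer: $\frac{1367779}{314} \approx 4356.0$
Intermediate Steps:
$s{\left(g,G \right)} = \frac{5}{-114 - G}$ ($s{\left(g,G \right)} = \frac{5}{-4 - \left(110 + G\right)} = \frac{5}{-114 - G}$)
$m = 4356$ ($m = \left(-66\right)^{2} = 4356$)
$s{\left(74,200 \right)} + m = - \frac{5}{114 + 200} + 4356 = - \frac{5}{314} + 4356 = \frac{1367779}{314}$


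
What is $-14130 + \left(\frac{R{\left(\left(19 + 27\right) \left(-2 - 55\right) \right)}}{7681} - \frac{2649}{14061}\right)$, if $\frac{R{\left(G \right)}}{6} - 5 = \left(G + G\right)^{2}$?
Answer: $\frac{264643341569}{36000847} \approx 7351.0$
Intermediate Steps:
$R{\left(G \right)} = 30 + 24 G^{2}$ ($R{\left(G \right)} = 30 + 6 \left(G + G\right)^{2} = 30 + 6 \left(2 G\right)^{2} = 30 + 6 \cdot 4 G^{2} = 30 + 24 G^{2}$)
$-14130 + \left(\frac{R{\left(\left(19 + 27\right) \left(-2 - 55\right) \right)}}{7681} - \frac{2649}{14061}\right) = -14130 - \left(\frac{883}{4687} - \frac{30 + 24 \left(\left(19 + 27\right) \left(-2 - 55\right)\right)^{2}}{7681}\right) = -14130 - \left(\frac{883}{4687} - \left(30 + 24 \left(46 \left(-57\right)\right)^{2}\right) \frac{1}{7681}\right) = -14130 - \left(\frac{883}{4687} - \left(30 + 24 \left(-2622\right)^{2}\right) \frac{1}{7681}\right) = -14130 - \left(\frac{883}{4687} - \left(30 + 24 \cdot 6874884\right) \frac{1}{7681}\right) = -14130 - \left(\frac{883}{4687} - \left(30 + 164997216\right) \frac{1}{7681}\right) = -14130 + \left(164997246 \cdot \frac{1}{7681} - \frac{883}{4687}\right) = -14130 + \left(\frac{164997246}{7681} - \frac{883}{4687}\right) = -14130 + \frac{773335309679}{36000847} = \frac{264643341569}{36000847}$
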